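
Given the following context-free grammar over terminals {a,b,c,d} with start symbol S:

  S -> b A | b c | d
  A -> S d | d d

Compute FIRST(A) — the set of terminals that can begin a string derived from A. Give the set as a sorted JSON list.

FIRST iteration:
[1]
  A via A→d d: +{d}
  S via S→b A: +{b}
  S via S→d: +{d}
  S: {b,d}  A: {d}
[2]
  A via A→S d: +{b}
  S: {b,d}  A: {b,d}
[3] (no change)
  S: {b,d}  A: {b,d}

FIRST(A) = ["b", "d"]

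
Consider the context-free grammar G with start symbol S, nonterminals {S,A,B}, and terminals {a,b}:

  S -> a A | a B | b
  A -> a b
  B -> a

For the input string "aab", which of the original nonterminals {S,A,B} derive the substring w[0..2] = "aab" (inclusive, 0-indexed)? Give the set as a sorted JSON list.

CNF form of G:
  S -> T0 A | T0 B | b
  A -> T0 T1
  B -> a
  T0 -> a
  T1 -> b

CYK fill — only the sub-triangle for w[0..2]:
  [0..0]={B,T0}  "a"  orig:{B}
  [1..1]={B,T0}  "a"  orig:{B}
  [2..2]={S,T1}  "b"  orig:{S}
  [0..1]={S}  "aa"
  [1..2]={A}  "ab"
  [0..2]={S}  "aab"

Original NTs in T[0,2] deriving "aab": ["S"]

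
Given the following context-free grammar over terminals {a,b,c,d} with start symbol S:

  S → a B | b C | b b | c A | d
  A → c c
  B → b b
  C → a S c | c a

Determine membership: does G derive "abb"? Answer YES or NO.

CNF form of G:
  S -> T0 A | T1 C | T1 T1 | T2 B | d
  A -> T0 T0
  B -> T1 T1
  C -> T0 T2 | T2 X3
  T0 -> c
  T1 -> b
  T2 -> a
  X3 -> S T0

Fill CYK table bottom-up:
  T[0,0] 'a' = {T2}  orig:{}
  T[1,1] 'b' = {T1}  orig:{}
  T[2,2] 'b' = {T1}  orig:{}
  T[0,1] 'ab' = ∅
  T[1,2] 'bb' = {B,S}
  T[0,2] 'abb' = {S}

S ∈ T[0,2] ⇒ YES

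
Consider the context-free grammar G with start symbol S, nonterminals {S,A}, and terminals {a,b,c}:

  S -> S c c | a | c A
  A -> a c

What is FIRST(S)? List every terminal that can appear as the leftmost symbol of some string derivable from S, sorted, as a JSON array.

Compute FIRST by fixpoint:
iter 1:
  A via A→a c: +{a}
  S via S→a: +{a}
  S via S→c A: +{c}
  S: {a,c}  A: {a}
iter 2: (no change)
  S: {a,c}  A: {a}

FIRST(S) = ["a", "c"]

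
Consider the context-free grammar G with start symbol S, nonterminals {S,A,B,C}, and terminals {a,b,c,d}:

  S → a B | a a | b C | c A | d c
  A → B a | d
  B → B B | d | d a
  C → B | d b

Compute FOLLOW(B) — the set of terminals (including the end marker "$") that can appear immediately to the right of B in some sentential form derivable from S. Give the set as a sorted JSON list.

FIRST iteration:
round 1:
  A via A→d: +{d}
  B via B→d: +{d}
  C via C→B: +{d}
  S via S→a B: +{a}
  S via S→b C: +{b}
  S via S→c A: +{c}
  S via S→d c: +{d}
  FIRST(S)={a,b,c,d}  FIRST(A)={d}  FIRST(B)={d}  FIRST(C)={d}
round 2: done
  FIRST(S)={a,b,c,d}  FIRST(A)={d}  FIRST(B)={d}  FIRST(C)={d}

FOLLOW iteration:
seed FOLLOW(S) with $
iter 1:
  A→B a: FOLLOW(B) ⊇ FIRST(a) = {a}; new: +{a}
  B→B B: FOLLOW(B) ⊇ FIRST(B) = {d}; new: +{d}
  S→a B: FOLLOW(B) ⊇ FOLLOW(S) ⊇ {$}; new: +{$}
  S→b C: FOLLOW(C) ⊇ FOLLOW(S) ⊇ {$}; new: +{$}
  S→c A: FOLLOW(A) ⊇ FOLLOW(S) ⊇ {$}; new: +{$}
  FOLLOW(S)={$}  FOLLOW(A)={$}  FOLLOW(B)={$,a,d}  FOLLOW(C)={$}
iter 2: (no change)
  FOLLOW(S)={$}  FOLLOW(A)={$}  FOLLOW(B)={$,a,d}  FOLLOW(C)={$}

FOLLOW(B) = ["$", "a", "d"]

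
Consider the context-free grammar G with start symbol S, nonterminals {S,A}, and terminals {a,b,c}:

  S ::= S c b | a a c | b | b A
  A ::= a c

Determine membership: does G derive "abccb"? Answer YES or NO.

Convert to CNF:
  S -> S X3 | T0 X4 | T2 A | b
  A -> T0 T1
  T0 -> a
  T1 -> c
  T2 -> b
  X3 -> T1 T2
  X4 -> T0 T1

Fill CYK table bottom-up:
  T[0,0] 'a' = {T0}  orig:{}
  T[1,1] 'b' = {S,T2}  orig:{S}
  T[2,2] 'c' = {T1}  orig:{}
  T[3,3] 'c' = {T1}  orig:{}
  T[4,4] 'b' = {S,T2}  orig:{S}
  T[0,1] 'ab' = ∅
  T[1,2] 'bc' = ∅
  T[2,3] 'cc' = ∅
  T[3,4] 'cb' = {X3}  orig:{}
  T[0,2] 'abc' = ∅
  T[1,3] 'bcc' = ∅
  T[2,4] 'ccb' = ∅
  T[0,3] 'abcc' = ∅
  T[1,4] 'bccb' = ∅
  T[0,4] 'abccb' = ∅

S ∉ T[0,4] ⇒ NO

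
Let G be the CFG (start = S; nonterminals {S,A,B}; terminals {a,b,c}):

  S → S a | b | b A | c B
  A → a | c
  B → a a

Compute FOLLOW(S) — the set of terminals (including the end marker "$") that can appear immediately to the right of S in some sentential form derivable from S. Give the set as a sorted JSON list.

FIRST sets, iterate to fixpoint:
round 1:
  A via A→a: +{a}
  A via A→c: +{c}
  B via B→a a: +{a}
  S via S→b: +{b}
  S via S→c B: +{c}
  FIRST(S)={b,c}  FIRST(A)={a,c}  FIRST(B)={a}
round 2: done
  FIRST(S)={b,c}  FIRST(A)={a,c}  FIRST(B)={a}

Compute FOLLOW by fixpoint:
seed FOLLOW(S) with $
[1]
  S→S a: FOLLOW(S) ⊇ FIRST(a) = {a}; new: +{a}
  S→b A: FOLLOW(A) ⊇ FOLLOW(S) ⊇ {$,a}; new: +{$,a}
  S→c B: FOLLOW(B) ⊇ FOLLOW(S) ⊇ {$,a}; new: +{$,a}
  FOLLOW[S]={$,a}  FOLLOW[A]={$,a}  FOLLOW[B]={$,a}
[2] — fixpoint
  FOLLOW[S]={$,a}  FOLLOW[A]={$,a}  FOLLOW[B]={$,a}

FOLLOW(S) = ["$", "a"]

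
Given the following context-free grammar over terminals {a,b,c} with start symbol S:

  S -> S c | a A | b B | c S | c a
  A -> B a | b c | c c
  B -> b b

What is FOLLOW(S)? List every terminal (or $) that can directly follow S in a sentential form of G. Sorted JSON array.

FIRST iteration:
round 1:
  A via A→b c: +{b}
  A via A→c c: +{c}
  B via B→b b: +{b}
  S via S→a A: +{a}
  S via S→b B: +{b}
  S via S→c S: +{c}
  FIRST(S)={a,b,c}  FIRST(A)={b,c}  FIRST(B)={b}
round 2: done
  FIRST(S)={a,b,c}  FIRST(A)={b,c}  FIRST(B)={b}

FOLLOW iteration:
seed FOLLOW(S) with $
iter 1:
  A→B a: FOLLOW(B) ⊇ FIRST(a) = {a}; new: +{a}
  S→S c: FOLLOW(S) ⊇ FIRST(c) = {c}; new: +{c}
  S→a A: FOLLOW(A) ⊇ FOLLOW(S) ⊇ {$,c}; new: +{$,c}
  S→b B: FOLLOW(B) ⊇ FOLLOW(S) ⊇ {$,c}; new: +{$,c}
  FOLLOW(S)={$,c}  FOLLOW(A)={$,c}  FOLLOW(B)={$,a,c}
iter 2: (no change)
  FOLLOW(S)={$,c}  FOLLOW(A)={$,c}  FOLLOW(B)={$,a,c}

FOLLOW(S) = ["$", "c"]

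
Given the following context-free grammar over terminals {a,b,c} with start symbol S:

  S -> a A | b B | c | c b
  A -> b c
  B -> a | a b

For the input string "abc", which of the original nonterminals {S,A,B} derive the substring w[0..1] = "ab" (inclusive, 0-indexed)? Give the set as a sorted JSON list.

Convert to CNF:
  S -> T0 B | T1 T0 | T2 A | c
  A -> T0 T1
  B -> T2 T0 | a
  T0 -> b
  T1 -> c
  T2 -> a

CYK fill — only the sub-triangle for w[0..1]:
  [0..0]={B,T2}  "a"  orig:{B}
  [1..1]={T0}  "b"  orig:{}
  [0..1]={B}  "ab"

Original NTs in T[0,1] deriving "ab": ["B"]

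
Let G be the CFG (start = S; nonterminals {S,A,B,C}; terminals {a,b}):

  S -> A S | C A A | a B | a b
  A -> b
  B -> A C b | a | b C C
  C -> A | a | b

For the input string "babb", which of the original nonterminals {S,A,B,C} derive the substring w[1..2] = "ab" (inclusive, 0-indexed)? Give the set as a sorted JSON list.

Convert to CNF:
  S -> A S | C X4 | T1 B | T1 T0
  A -> b
  B -> A X2 | T0 X3 | a
  C -> a | b
  T0 -> b
  T1 -> a
  X2 -> C T0
  X3 -> C C
  X4 -> A A

CYK fill (cells [i..j] with 1 ≤ i ≤ j ≤ 2 only):
  [1..1]={B,C,T1}  "a"  orig:{B,C}
  [2..2]={A,C,T0}  "b"  orig:{A,C}
  [1..2]={S,X2,X3}  "ab"  orig:{S}

Original NTs in T[1,2] deriving "ab": ["S"]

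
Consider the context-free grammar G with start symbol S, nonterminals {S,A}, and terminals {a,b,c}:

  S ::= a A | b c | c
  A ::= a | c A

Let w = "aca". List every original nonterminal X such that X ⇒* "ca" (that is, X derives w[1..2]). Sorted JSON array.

Convert to CNF:
  S -> T1 A | T2 T0 | c
  A -> T0 A | a
  T0 -> c
  T1 -> a
  T2 -> b

CYK table (by increasing span) (cells [i..j] with 1 ≤ i ≤ j ≤ 2 only):
  T[1,1] 'c' = {S,T0}  orig:{S}
  T[2,2] 'a' = {A,T1}  orig:{A}
  T[1,2] 'ca' = {A}

Original NTs in T[1,2] deriving "ca": ["A"]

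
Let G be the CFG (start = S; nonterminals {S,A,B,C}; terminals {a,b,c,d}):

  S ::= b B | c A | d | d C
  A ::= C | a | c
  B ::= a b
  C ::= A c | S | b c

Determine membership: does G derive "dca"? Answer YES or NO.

CNF form of G:
  S -> T0 A | T1 B | T2 C | d
  A -> A T0 | T0 A | T1 B | T1 T0 | T2 C | a | c | d
  B -> T3 T1
  C -> A T0 | T0 A | T1 B | T1 T0 | T2 C | d
  T0 -> c
  T1 -> b
  T2 -> d
  T3 -> a

CYK table (by increasing span):
  T[0,0] 'd' = {A,C,S,T2}  orig:{A,C,S}
  T[1,1] 'c' = {A,T0}  orig:{A}
  T[2,2] 'a' = {A,T3}  orig:{A}
  T[0,1] 'dc' = {A,C}
  T[1,2] 'ca' = {A,C,S}
  T[0,2] 'dca' = {A,C,S}

S ∈ T[0,2] ⇒ YES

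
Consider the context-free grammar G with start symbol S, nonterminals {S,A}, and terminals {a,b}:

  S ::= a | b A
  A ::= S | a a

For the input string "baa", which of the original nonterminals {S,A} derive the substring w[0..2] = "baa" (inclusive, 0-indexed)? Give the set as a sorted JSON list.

Convert to CNF:
  S -> T1 A | a
  A -> T0 T0 | T1 A | a
  T0 -> a
  T1 -> b

CYK table (by increasing span) (cells [i..j] with 0 ≤ i ≤ j ≤ 2 only):
  [0..0]={T1}  "b"  orig:{}
  [1..1]={A,S,T0}  "a"  orig:{A,S}
  [2..2]={A,S,T0}  "a"  orig:{A,S}
  [0..1]={A,S}  "ba"
  [1..2]={A}  "aa"
  [0..2]={A,S}  "baa"

Original NTs in T[0,2] deriving "baa": ["A", "S"]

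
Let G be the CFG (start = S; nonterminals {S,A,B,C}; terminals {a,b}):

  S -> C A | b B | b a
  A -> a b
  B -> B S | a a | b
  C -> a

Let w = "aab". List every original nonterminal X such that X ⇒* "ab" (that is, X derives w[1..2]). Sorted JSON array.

Convert to CNF:
  S -> C A | T1 B | T1 T0
  A -> T0 T1
  B -> B S | T0 T0 | b
  C -> a
  T0 -> a
  T1 -> b

CYK fill — only the sub-triangle for w[1..2]:
  T[1,1] 'a' = {C,T0}  orig:{C}
  T[2,2] 'b' = {B,T1}  orig:{B}
  T[1,2] 'ab' = {A}

Original NTs in T[1,2] deriving "ab": ["A"]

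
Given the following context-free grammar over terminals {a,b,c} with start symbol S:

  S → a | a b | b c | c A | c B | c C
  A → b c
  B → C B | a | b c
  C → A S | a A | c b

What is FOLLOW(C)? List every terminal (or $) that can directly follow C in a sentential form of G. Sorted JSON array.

FIRST sets, iterate to fixpoint:
iter 1:
  A via A→b c: +{b}
  B via B→a: +{a}
  B via B→b c: +{b}
  C via C→A S: +{b}
  C via C→a A: +{a}
  C via C→c b: +{c}
  S via S→a: +{a}
  S via S→b c: +{b}
  S via S→c A: +{c}
  FIRST(S)={a,b,c}  FIRST(A)={b}  FIRST(B)={a,b}  FIRST(C)={a,b,c}
iter 2:
  B via B→C B: +{c}
  FIRST(S)={a,b,c}  FIRST(A)={b}  FIRST(B)={a,b,c}  FIRST(C)={a,b,c}
iter 3: (stable)
  FIRST(S)={a,b,c}  FIRST(A)={b}  FIRST(B)={a,b,c}  FIRST(C)={a,b,c}

FOLLOW iteration:
FOLLOW(S) := {$}
[1]
  B→C B: FOLLOW(C) ⊇ FIRST(B) = {a,b,c}; new: +{a,b,c}
  C→A S: FOLLOW(A) ⊇ FIRST(S) = {a,b,c}; new: +{a,b,c}
  C→A S: FOLLOW(S) ⊇ FOLLOW(C) ⊇ {a,b,c}; new: +{a,b,c}
  S→c A: FOLLOW(A) ⊇ FOLLOW(S) ⊇ {$,a,b,c}; new: +{$}
  S→c B: FOLLOW(B) ⊇ FOLLOW(S) ⊇ {$,a,b,c}; new: +{$,a,b,c}
  S→c C: FOLLOW(C) ⊇ FOLLOW(S) ⊇ {$,a,b,c}; new: +{$}
  FOLLOW[S]={$,a,b,c}  FOLLOW[A]={$,a,b,c}  FOLLOW[B]={$,a,b,c}  FOLLOW[C]={$,a,b,c}
[2] — fixpoint
  FOLLOW[S]={$,a,b,c}  FOLLOW[A]={$,a,b,c}  FOLLOW[B]={$,a,b,c}  FOLLOW[C]={$,a,b,c}

FOLLOW(C) = ["$", "a", "b", "c"]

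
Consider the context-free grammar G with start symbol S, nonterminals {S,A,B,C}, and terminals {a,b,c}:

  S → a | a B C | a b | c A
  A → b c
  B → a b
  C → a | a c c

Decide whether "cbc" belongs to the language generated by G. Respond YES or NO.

Convert to CNF:
  S -> T1 A | T2 T0 | T2 X4 | a
  A -> T0 T1
  B -> T2 T0
  C -> T2 X3 | a
  T0 -> b
  T1 -> c
  T2 -> a
  X3 -> T1 T1
  X4 -> B C

Fill CYK table bottom-up:
  [0..0]={T1}  "c"  orig:{}
  [1..1]={T0}  "b"  orig:{}
  [2..2]={T1}  "c"  orig:{}
  [0..1]=∅  "cb"
  [1..2]={A}  "bc"
  [0..2]={S}  "cbc"

S ∈ T[0,2] ⇒ YES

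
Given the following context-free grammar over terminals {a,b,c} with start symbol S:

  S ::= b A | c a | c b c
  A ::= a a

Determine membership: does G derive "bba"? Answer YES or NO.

Convert to CNF:
  S -> T1 A | T2 T0 | T2 X3
  A -> T0 T0
  T0 -> a
  T1 -> b
  T2 -> c
  X3 -> T1 T2

Fill CYK table bottom-up:
  T[0,0] 'b' = {T1}  orig:{}
  T[1,1] 'b' = {T1}  orig:{}
  T[2,2] 'a' = {T0}  orig:{}
  T[0,1] 'bb' = ∅
  T[1,2] 'ba' = ∅
  T[0,2] 'bba' = ∅

S ∉ T[0,2] ⇒ NO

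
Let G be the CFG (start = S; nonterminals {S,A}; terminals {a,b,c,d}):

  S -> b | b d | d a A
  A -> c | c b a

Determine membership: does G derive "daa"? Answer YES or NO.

Convert to CNF:
  S -> T1 T3 | T3 X5 | b
  A -> T0 X4 | c
  T0 -> c
  T1 -> b
  T2 -> a
  T3 -> d
  X4 -> T1 T2
  X5 -> T2 A

Fill CYK table bottom-up:
  T[0,0] 'd' = {T3}  orig:{}
  T[1,1] 'a' = {T2}  orig:{}
  T[2,2] 'a' = {T2}  orig:{}
  T[0,1] 'da' = ∅
  T[1,2] 'aa' = ∅
  T[0,2] 'daa' = ∅

S ∉ T[0,2] ⇒ NO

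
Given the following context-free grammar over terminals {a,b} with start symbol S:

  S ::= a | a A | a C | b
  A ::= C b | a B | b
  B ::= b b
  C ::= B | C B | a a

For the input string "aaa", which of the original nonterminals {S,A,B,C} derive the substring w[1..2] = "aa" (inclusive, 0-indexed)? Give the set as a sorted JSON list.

Convert to CNF:
  S -> T1 A | T1 C | a | b
  A -> C T0 | T1 B | b
  B -> T0 T0
  C -> C B | T0 T0 | T1 T1
  T0 -> b
  T1 -> a

Fill CYK table bottom-up, restricted to cells inside w[1..2]:
  [1..1]={S,T1}  "a"  orig:{S}
  [2..2]={S,T1}  "a"  orig:{S}
  [1..2]={C}  "aa"

Original NTs in T[1,2] deriving "aa": ["C"]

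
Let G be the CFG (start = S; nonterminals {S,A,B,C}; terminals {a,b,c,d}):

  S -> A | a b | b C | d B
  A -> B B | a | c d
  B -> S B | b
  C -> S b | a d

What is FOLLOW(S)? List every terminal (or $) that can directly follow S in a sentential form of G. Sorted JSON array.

FIRST sets, iterate to fixpoint:
round 1:
  A via A→a: +{a}
  A via A→c d: +{c}
  B via B→b: +{b}
  C via C→a d: +{a}
  S via S→A: +{a,c}
  S via S→b C: +{b}
  S via S→d B: +{d}
  FIRST[S]={a,b,c,d}  FIRST[A]={a,c}  FIRST[B]={b}  FIRST[C]={a}
round 2:
  A via A→B B: +{b}
  B via B→S B: +{a,c,d}
  C via C→S b: +{b,c,d}
  FIRST[S]={a,b,c,d}  FIRST[A]={a,b,c}  FIRST[B]={a,b,c,d}  FIRST[C]={a,b,c,d}
round 3:
  A via A→B B: +{d}
  FIRST[S]={a,b,c,d}  FIRST[A]={a,b,c,d}  FIRST[B]={a,b,c,d}  FIRST[C]={a,b,c,d}
round 4: (no change)
  FIRST[S]={a,b,c,d}  FIRST[A]={a,b,c,d}  FIRST[B]={a,b,c,d}  FIRST[C]={a,b,c,d}

FOLLOW iteration:
seed FOLLOW(S) with $
pass 1:
  A→B B: FOLLOW(B) ⊇ FIRST(B) = {a,b,c,d}; new: +{a,b,c,d}
  B→S B: FOLLOW(S) ⊇ FIRST(B) = {a,b,c,d}; new: +{a,b,c,d}
  S→A: FOLLOW(A) ⊇ FOLLOW(S) ⊇ {$,a,b,c,d}; new: +{$,a,b,c,d}
  S→b C: FOLLOW(C) ⊇ FOLLOW(S) ⊇ {$,a,b,c,d}; new: +{$,a,b,c,d}
  S→d B: FOLLOW(B) ⊇ FOLLOW(S) ⊇ {$,a,b,c,d}; new: +{$}
  S: {$,a,b,c,d}  A: {$,a,b,c,d}  B: {$,a,b,c,d}  C: {$,a,b,c,d}
pass 2: (no change)
  S: {$,a,b,c,d}  A: {$,a,b,c,d}  B: {$,a,b,c,d}  C: {$,a,b,c,d}

FOLLOW(S) = ["$", "a", "b", "c", "d"]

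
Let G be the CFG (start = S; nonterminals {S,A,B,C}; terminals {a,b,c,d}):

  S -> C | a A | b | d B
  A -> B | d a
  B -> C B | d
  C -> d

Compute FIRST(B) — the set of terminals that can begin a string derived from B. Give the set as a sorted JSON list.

Compute FIRST by fixpoint:
[1]
  A via A→d a: +{d}
  B via B→d: +{d}
  C via C→d: +{d}
  S via S→C: +{d}
  S via S→a A: +{a}
  S via S→b: +{b}
  FIRST[S]={a,b,d}  FIRST[A]={d}  FIRST[B]={d}  FIRST[C]={d}
[2] (no change)
  FIRST[S]={a,b,d}  FIRST[A]={d}  FIRST[B]={d}  FIRST[C]={d}

FIRST(B) = ["d"]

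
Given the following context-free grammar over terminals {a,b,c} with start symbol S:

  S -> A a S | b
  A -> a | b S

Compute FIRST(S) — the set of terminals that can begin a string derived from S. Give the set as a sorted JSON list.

FIRST sets, iterate to fixpoint:
iter 1:
  A via A→a: +{a}
  A via A→b S: +{b}
  S via S→A a S: +{a,b}
  FIRST(S)={a,b}  FIRST(A)={a,b}
iter 2: (no change)
  FIRST(S)={a,b}  FIRST(A)={a,b}

FIRST(S) = ["a", "b"]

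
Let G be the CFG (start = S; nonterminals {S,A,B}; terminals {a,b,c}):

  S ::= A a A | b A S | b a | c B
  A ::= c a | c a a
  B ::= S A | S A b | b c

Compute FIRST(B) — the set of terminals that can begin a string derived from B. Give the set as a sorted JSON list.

FIRST sets, iterate to fixpoint:
[1]
  A via A→c a: +{c}
  B via B→b c: +{b}
  S via S→A a A: +{c}
  S via S→b A S: +{b}
  FIRST(S)={b,c}  FIRST(A)={c}  FIRST(B)={b}
[2]
  B via B→S A: +{c}
  FIRST(S)={b,c}  FIRST(A)={c}  FIRST(B)={b,c}
[3] (no change)
  FIRST(S)={b,c}  FIRST(A)={c}  FIRST(B)={b,c}

FIRST(B) = ["b", "c"]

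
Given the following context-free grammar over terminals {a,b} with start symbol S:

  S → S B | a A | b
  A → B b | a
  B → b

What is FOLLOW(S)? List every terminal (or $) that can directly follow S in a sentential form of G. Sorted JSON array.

FIRST sets, iterate to fixpoint:
[1]
  A via A→a: +{a}
  B via B→b: +{b}
  S via S→a A: +{a}
  S via S→b: +{b}
  FIRST[S]={a,b}  FIRST[A]={a}  FIRST[B]={b}
[2]
  A via A→B b: +{b}
  FIRST[S]={a,b}  FIRST[A]={a,b}  FIRST[B]={b}
[3] — fixpoint
  FIRST[S]={a,b}  FIRST[A]={a,b}  FIRST[B]={b}

Compute FOLLOW by fixpoint:
initialize: $ ∈ FOLLOW(S)
iter 1:
  A→B b: FOLLOW(B) ⊇ FIRST(b) = {b}; new: +{b}
  S→S B: FOLLOW(S) ⊇ FIRST(B) = {b}; new: +{b}
  S→S B: FOLLOW(B) ⊇ FOLLOW(S) ⊇ {$,b}; new: +{$}
  S→a A: FOLLOW(A) ⊇ FOLLOW(S) ⊇ {$,b}; new: +{$,b}
  FOLLOW(S)={$,b}  FOLLOW(A)={$,b}  FOLLOW(B)={$,b}
iter 2: — fixpoint
  FOLLOW(S)={$,b}  FOLLOW(A)={$,b}  FOLLOW(B)={$,b}

FOLLOW(S) = ["$", "b"]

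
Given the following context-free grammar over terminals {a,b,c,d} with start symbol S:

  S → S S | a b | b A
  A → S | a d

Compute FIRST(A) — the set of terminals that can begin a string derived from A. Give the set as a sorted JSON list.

FIRST sets, iterate to fixpoint:
pass 1:
  A via A→a d: +{a}
  S via S→a b: +{a}
  S via S→b A: +{b}
  FIRST(S)={a,b}  FIRST(A)={a}
pass 2:
  A via A→S: +{b}
  FIRST(S)={a,b}  FIRST(A)={a,b}
pass 3: (stable)
  FIRST(S)={a,b}  FIRST(A)={a,b}

FIRST(A) = ["a", "b"]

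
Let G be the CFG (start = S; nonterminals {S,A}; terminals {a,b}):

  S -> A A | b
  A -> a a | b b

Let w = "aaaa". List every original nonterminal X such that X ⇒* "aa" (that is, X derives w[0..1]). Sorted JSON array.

CNF form of G:
  S -> A A | b
  A -> T0 T0 | T1 T1
  T0 -> a
  T1 -> b

Fill CYK table bottom-up, restricted to cells inside w[0..1]:
  cell(0,0) a: {T0}  orig:{}
  cell(1,1) a: {T0}  orig:{}
  cell(0,1) aa: {A}

Original NTs in T[0,1] deriving "aa": ["A"]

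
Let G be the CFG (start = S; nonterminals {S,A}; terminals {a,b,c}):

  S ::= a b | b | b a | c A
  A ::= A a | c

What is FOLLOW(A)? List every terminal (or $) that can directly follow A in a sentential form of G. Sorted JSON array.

FIRST iteration:
round 1:
  A via A→c: +{c}
  S via S→a b: +{a}
  S via S→b: +{b}
  S via S→c A: +{c}
  FIRST[S]={a,b,c}  FIRST[A]={c}
round 2: (no change)
  FIRST[S]={a,b,c}  FIRST[A]={c}

FOLLOW sets:
initialize: $ ∈ FOLLOW(S)
pass 1:
  A→A a: FOLLOW(A) ⊇ FIRST(a) = {a}; new: +{a}
  S→c A: FOLLOW(A) ⊇ FOLLOW(S) ⊇ {$}; new: +{$}
  FOLLOW[S]={$}  FOLLOW[A]={$,a}
pass 2: done
  FOLLOW[S]={$}  FOLLOW[A]={$,a}

FOLLOW(A) = ["$", "a"]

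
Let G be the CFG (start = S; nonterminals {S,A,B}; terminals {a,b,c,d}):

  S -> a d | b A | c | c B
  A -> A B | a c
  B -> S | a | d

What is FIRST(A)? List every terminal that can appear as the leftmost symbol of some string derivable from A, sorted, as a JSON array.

Compute FIRST by fixpoint:
round 1:
  A via A→a c: +{a}
  B via B→a: +{a}
  B via B→d: +{d}
  S via S→a d: +{a}
  S via S→b A: +{b}
  S via S→c: +{c}
  S: {a,b,c}  A: {a}  B: {a,d}
round 2:
  B via B→S: +{b,c}
  S: {a,b,c}  A: {a}  B: {a,b,c,d}
round 3: (no change)
  S: {a,b,c}  A: {a}  B: {a,b,c,d}

FIRST(A) = ["a"]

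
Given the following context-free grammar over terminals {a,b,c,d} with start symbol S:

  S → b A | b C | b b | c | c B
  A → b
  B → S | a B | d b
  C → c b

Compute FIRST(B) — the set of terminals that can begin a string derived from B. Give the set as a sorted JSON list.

Compute FIRST by fixpoint:
[1]
  A via A→b: +{b}
  B via B→a B: +{a}
  B via B→d b: +{d}
  C via C→c b: +{c}
  S via S→b A: +{b}
  S via S→c: +{c}
  FIRST(S)={b,c}  FIRST(A)={b}  FIRST(B)={a,d}  FIRST(C)={c}
[2]
  B via B→S: +{b,c}
  FIRST(S)={b,c}  FIRST(A)={b}  FIRST(B)={a,b,c,d}  FIRST(C)={c}
[3] done
  FIRST(S)={b,c}  FIRST(A)={b}  FIRST(B)={a,b,c,d}  FIRST(C)={c}

FIRST(B) = ["a", "b", "c", "d"]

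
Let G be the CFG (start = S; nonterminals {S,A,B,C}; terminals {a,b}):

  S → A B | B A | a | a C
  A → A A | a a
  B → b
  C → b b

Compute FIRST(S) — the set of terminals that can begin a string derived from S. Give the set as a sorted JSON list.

FIRST sets, iterate to fixpoint:
pass 1:
  A via A→a a: +{a}
  B via B→b: +{b}
  C via C→b b: +{b}
  S via S→A B: +{a}
  S via S→B A: +{b}
  FIRST[S]={a,b}  FIRST[A]={a}  FIRST[B]={b}  FIRST[C]={b}
pass 2: (no change)
  FIRST[S]={a,b}  FIRST[A]={a}  FIRST[B]={b}  FIRST[C]={b}

FIRST(S) = ["a", "b"]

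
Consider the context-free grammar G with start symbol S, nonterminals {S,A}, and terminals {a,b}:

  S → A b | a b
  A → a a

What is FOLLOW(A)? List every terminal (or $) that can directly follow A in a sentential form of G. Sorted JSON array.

FIRST iteration:
round 1:
  A via A→a a: +{a}
  S via S→A b: +{a}
  FIRST[S]={a}  FIRST[A]={a}
round 2: (stable)
  FIRST[S]={a}  FIRST[A]={a}

Compute FOLLOW by fixpoint:
seed FOLLOW(S) with $
pass 1:
  S→A b: FOLLOW(A) ⊇ FIRST(b) = {b}; new: +{b}
  FOLLOW[S]={$}  FOLLOW[A]={b}
pass 2: (no change)
  FOLLOW[S]={$}  FOLLOW[A]={b}

FOLLOW(A) = ["b"]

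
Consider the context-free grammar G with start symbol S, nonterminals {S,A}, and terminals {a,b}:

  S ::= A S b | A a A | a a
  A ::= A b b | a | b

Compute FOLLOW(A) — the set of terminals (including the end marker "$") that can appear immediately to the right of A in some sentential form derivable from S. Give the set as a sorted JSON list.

Compute FIRST by fixpoint:
iter 1:
  A via A→a: +{a}
  A via A→b: +{b}
  S via S→A S b: +{a,b}
  FIRST[S]={a,b}  FIRST[A]={a,b}
iter 2: (stable)
  FIRST[S]={a,b}  FIRST[A]={a,b}

FOLLOW iteration:
FOLLOW(S) := {$}
round 1:
  A→A b b: FOLLOW(A) ⊇ FIRST(b) = {b}; new: +{b}
  S→A S b: FOLLOW(A) ⊇ FIRST(S) = {a,b}; new: +{a}
  S→A S b: FOLLOW(S) ⊇ FIRST(b) = {b}; new: +{b}
  S→A a A: FOLLOW(A) ⊇ FOLLOW(S) ⊇ {$,b}; new: +{$}
  S: {$,b}  A: {$,a,b}
round 2: done
  S: {$,b}  A: {$,a,b}

FOLLOW(A) = ["$", "a", "b"]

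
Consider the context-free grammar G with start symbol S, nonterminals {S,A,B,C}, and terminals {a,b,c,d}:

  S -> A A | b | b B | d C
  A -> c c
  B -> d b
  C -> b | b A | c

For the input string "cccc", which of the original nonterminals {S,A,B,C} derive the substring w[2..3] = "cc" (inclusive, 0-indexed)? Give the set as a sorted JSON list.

CNF form of G:
  S -> A A | T1 C | T2 B | b
  A -> T0 T0
  B -> T1 T2
  C -> T2 A | b | c
  T0 -> c
  T1 -> d
  T2 -> b

Fill CYK table bottom-up (cells [i..j] with 2 ≤ i ≤ j ≤ 3 only):
  T[2,2] 'c' = {C,T0}  orig:{C}
  T[3,3] 'c' = {C,T0}  orig:{C}
  T[2,3] 'cc' = {A}

Original NTs in T[2,3] deriving "cc": ["A"]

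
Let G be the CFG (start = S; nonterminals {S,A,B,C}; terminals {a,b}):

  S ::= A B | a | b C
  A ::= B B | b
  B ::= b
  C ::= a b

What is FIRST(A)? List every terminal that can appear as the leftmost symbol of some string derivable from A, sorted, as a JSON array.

FIRST sets, iterate to fixpoint:
[1]
  A via A→b: +{b}
  B via B→b: +{b}
  C via C→a b: +{a}
  S via S→A B: +{b}
  S via S→a: +{a}
  FIRST[S]={a,b}  FIRST[A]={b}  FIRST[B]={b}  FIRST[C]={a}
[2] done
  FIRST[S]={a,b}  FIRST[A]={b}  FIRST[B]={b}  FIRST[C]={a}

FIRST(A) = ["b"]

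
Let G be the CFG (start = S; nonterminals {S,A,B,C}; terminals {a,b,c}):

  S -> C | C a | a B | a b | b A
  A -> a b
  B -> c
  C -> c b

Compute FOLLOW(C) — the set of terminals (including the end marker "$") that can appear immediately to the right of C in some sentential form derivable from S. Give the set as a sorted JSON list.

Compute FIRST by fixpoint:
round 1:
  A via A→a b: +{a}
  B via B→c: +{c}
  C via C→c b: +{c}
  S via S→C: +{c}
  S via S→a B: +{a}
  S via S→b A: +{b}
  FIRST(S)={a,b,c}  FIRST(A)={a}  FIRST(B)={c}  FIRST(C)={c}
round 2: (no change)
  FIRST(S)={a,b,c}  FIRST(A)={a}  FIRST(B)={c}  FIRST(C)={c}

FOLLOW iteration:
seed FOLLOW(S) with $
iter 1:
  S→C: FOLLOW(C) ⊇ FOLLOW(S) ⊇ {$}; new: +{$}
  S→C a: FOLLOW(C) ⊇ FIRST(a) = {a}; new: +{a}
  S→a B: FOLLOW(B) ⊇ FOLLOW(S) ⊇ {$}; new: +{$}
  S→b A: FOLLOW(A) ⊇ FOLLOW(S) ⊇ {$}; new: +{$}
  FOLLOW(S)={$}  FOLLOW(A)={$}  FOLLOW(B)={$}  FOLLOW(C)={$,a}
iter 2: (stable)
  FOLLOW(S)={$}  FOLLOW(A)={$}  FOLLOW(B)={$}  FOLLOW(C)={$,a}

FOLLOW(C) = ["$", "a"]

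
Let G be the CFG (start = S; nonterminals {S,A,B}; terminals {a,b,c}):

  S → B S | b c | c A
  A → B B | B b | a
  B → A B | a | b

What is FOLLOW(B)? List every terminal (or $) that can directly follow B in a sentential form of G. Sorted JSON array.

Compute FIRST by fixpoint:
[1]
  A via A→a: +{a}
  B via B→A B: +{a}
  B via B→b: +{b}
  S via S→B S: +{a,b}
  S via S→c A: +{c}
  FIRST(S)={a,b,c}  FIRST(A)={a}  FIRST(B)={a,b}
[2]
  A via A→B B: +{b}
  FIRST(S)={a,b,c}  FIRST(A)={a,b}  FIRST(B)={a,b}
[3] — fixpoint
  FIRST(S)={a,b,c}  FIRST(A)={a,b}  FIRST(B)={a,b}

FOLLOW iteration:
seed FOLLOW(S) with $
round 1:
  A→B B: FOLLOW(B) ⊇ FIRST(B) = {a,b}; new: +{a,b}
  B→A B: FOLLOW(A) ⊇ FIRST(B) = {a,b}; new: +{a,b}
  S→B S: FOLLOW(B) ⊇ FIRST(S) = {a,b,c}; new: +{c}
  S→c A: FOLLOW(A) ⊇ FOLLOW(S) ⊇ {$}; new: +{$}
  FOLLOW(S)={$}  FOLLOW(A)={$,a,b}  FOLLOW(B)={a,b,c}
round 2:
  A→B B: FOLLOW(B) ⊇ FOLLOW(A) ⊇ {$,a,b}; new: +{$}
  FOLLOW(S)={$}  FOLLOW(A)={$,a,b}  FOLLOW(B)={$,a,b,c}
round 3: (stable)
  FOLLOW(S)={$}  FOLLOW(A)={$,a,b}  FOLLOW(B)={$,a,b,c}

FOLLOW(B) = ["$", "a", "b", "c"]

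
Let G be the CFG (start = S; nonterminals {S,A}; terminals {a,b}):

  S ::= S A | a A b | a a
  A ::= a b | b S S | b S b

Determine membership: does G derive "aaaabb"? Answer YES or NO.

Convert to CNF:
  S -> S A | T0 T0 | T0 X4
  A -> T0 T1 | T1 X2 | T1 X3
  T0 -> a
  T1 -> b
  X2 -> S S
  X3 -> S T1
  X4 -> A T1

Fill CYK table bottom-up:
  [0..0]={T0}  "a"  orig:{}
  [1..1]={T0}  "a"  orig:{}
  [2..2]={T0}  "a"  orig:{}
  [3..3]={T0}  "a"  orig:{}
  [4..4]={T1}  "b"  orig:{}
  [5..5]={T1}  "b"  orig:{}
  [0..1]={S}  "aa"
  [1..2]={S}  "aa"
  [2..3]={S}  "aa"
  [3..4]={A}  "ab"
  [4..5]=∅  "bb"
  [0..2]=∅  "aaa"
  [1..3]=∅  "aaa"
  [2..4]={X3}  "aab"  orig:{}
  [3..5]={X4}  "abb"  orig:{}
  [0..3]={X2}  "aaaa"  orig:{}
  [1..4]={S}  "aaab"
  [2..5]={S}  "aabb"
  [0..4]=∅  "aaaab"
  [1..5]={X3}  "aaabb"  orig:{}
  [0..5]={X2}  "aaaabb"  orig:{}

S ∉ T[0,5] ⇒ NO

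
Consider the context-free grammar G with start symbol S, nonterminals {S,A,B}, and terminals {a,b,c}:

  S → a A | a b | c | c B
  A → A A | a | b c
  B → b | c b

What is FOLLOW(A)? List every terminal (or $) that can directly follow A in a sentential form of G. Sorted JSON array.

FIRST iteration:
pass 1:
  A via A→a: +{a}
  A via A→b c: +{b}
  B via B→b: +{b}
  B via B→c b: +{c}
  S via S→a A: +{a}
  S via S→c: +{c}
  S: {a,c}  A: {a,b}  B: {b,c}
pass 2: — fixpoint
  S: {a,c}  A: {a,b}  B: {b,c}

Compute FOLLOW by fixpoint:
FOLLOW(S) := {$}
iter 1:
  A→A A: FOLLOW(A) ⊇ FIRST(A) = {a,b}; new: +{a,b}
  S→a A: FOLLOW(A) ⊇ FOLLOW(S) ⊇ {$}; new: +{$}
  S→c B: FOLLOW(B) ⊇ FOLLOW(S) ⊇ {$}; new: +{$}
  S: {$}  A: {$,a,b}  B: {$}
iter 2: — fixpoint
  S: {$}  A: {$,a,b}  B: {$}

FOLLOW(A) = ["$", "a", "b"]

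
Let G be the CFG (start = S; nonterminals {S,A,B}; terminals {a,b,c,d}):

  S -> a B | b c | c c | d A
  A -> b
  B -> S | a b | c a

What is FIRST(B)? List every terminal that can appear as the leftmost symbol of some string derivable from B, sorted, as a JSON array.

FIRST sets, iterate to fixpoint:
pass 1:
  A via A→b: +{b}
  B via B→a b: +{a}
  B via B→c a: +{c}
  S via S→a B: +{a}
  S via S→b c: +{b}
  S via S→c c: +{c}
  S via S→d A: +{d}
  FIRST(S)={a,b,c,d}  FIRST(A)={b}  FIRST(B)={a,c}
pass 2:
  B via B→S: +{b,d}
  FIRST(S)={a,b,c,d}  FIRST(A)={b}  FIRST(B)={a,b,c,d}
pass 3: (no change)
  FIRST(S)={a,b,c,d}  FIRST(A)={b}  FIRST(B)={a,b,c,d}

FIRST(B) = ["a", "b", "c", "d"]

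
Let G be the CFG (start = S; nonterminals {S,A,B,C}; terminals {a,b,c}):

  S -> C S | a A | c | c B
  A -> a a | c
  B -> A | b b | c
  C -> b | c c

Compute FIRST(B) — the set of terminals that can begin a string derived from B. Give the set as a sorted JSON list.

Compute FIRST by fixpoint:
pass 1:
  A via A→a a: +{a}
  A via A→c: +{c}
  B via B→A: +{a,c}
  B via B→b b: +{b}
  C via C→b: +{b}
  C via C→c c: +{c}
  S via S→C S: +{b,c}
  S via S→a A: +{a}
  S: {a,b,c}  A: {a,c}  B: {a,b,c}  C: {b,c}
pass 2: (no change)
  S: {a,b,c}  A: {a,c}  B: {a,b,c}  C: {b,c}

FIRST(B) = ["a", "b", "c"]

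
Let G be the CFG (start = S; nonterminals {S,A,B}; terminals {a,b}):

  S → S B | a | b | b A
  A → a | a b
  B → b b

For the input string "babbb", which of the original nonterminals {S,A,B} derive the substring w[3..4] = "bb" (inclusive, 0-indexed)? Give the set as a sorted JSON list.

CNF form of G:
  S -> S B | T1 A | a | b
  A -> T0 T1 | a
  B -> T1 T1
  T0 -> a
  T1 -> b

CYK fill — only the sub-triangle for w[3..4]:
  [3..3]={S,T1}  "b"  orig:{S}
  [4..4]={S,T1}  "b"  orig:{S}
  [3..4]={B}  "bb"

Original NTs in T[3,4] deriving "bb": ["B"]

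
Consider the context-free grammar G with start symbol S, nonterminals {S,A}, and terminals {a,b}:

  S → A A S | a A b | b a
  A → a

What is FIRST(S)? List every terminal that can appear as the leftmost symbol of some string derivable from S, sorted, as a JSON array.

FIRST sets, iterate to fixpoint:
iter 1:
  A via A→a: +{a}
  S via S→A A S: +{a}
  S via S→b a: +{b}
  FIRST[S]={a,b}  FIRST[A]={a}
iter 2: (no change)
  FIRST[S]={a,b}  FIRST[A]={a}

FIRST(S) = ["a", "b"]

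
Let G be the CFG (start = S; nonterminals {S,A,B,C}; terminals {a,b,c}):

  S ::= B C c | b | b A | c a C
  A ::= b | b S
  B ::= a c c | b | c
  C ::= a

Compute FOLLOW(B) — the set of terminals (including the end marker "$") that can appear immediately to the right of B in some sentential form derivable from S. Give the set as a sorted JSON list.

FIRST sets, iterate to fixpoint:
pass 1:
  A via A→b: +{b}
  B via B→a c c: +{a}
  B via B→b: +{b}
  B via B→c: +{c}
  C via C→a: +{a}
  S via S→B C c: +{a,b,c}
  FIRST(S)={a,b,c}  FIRST(A)={b}  FIRST(B)={a,b,c}  FIRST(C)={a}
pass 2: — fixpoint
  FIRST(S)={a,b,c}  FIRST(A)={b}  FIRST(B)={a,b,c}  FIRST(C)={a}

Compute FOLLOW by fixpoint:
seed FOLLOW(S) with $
iter 1:
  S→B C c: FOLLOW(B) ⊇ FIRST(C) = {a}; new: +{a}
  S→B C c: FOLLOW(C) ⊇ FIRST(c) = {c}; new: +{c}
  S→b A: FOLLOW(A) ⊇ FOLLOW(S) ⊇ {$}; new: +{$}
  S→c a C: FOLLOW(C) ⊇ FOLLOW(S) ⊇ {$}; new: +{$}
  FOLLOW(S)={$}  FOLLOW(A)={$}  FOLLOW(B)={a}  FOLLOW(C)={$,c}
iter 2: (stable)
  FOLLOW(S)={$}  FOLLOW(A)={$}  FOLLOW(B)={a}  FOLLOW(C)={$,c}

FOLLOW(B) = ["a"]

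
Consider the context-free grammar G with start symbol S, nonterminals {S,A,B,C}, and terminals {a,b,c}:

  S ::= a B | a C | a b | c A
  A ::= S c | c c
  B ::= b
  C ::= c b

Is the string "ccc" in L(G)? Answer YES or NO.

Convert to CNF:
  S -> T0 A | T2 B | T2 C | T2 T1
  A -> S T0 | T0 T0
  B -> b
  C -> T0 T1
  T0 -> c
  T1 -> b
  T2 -> a

CYK table (by increasing span):
  cell(0,0) c: {T0}  orig:{}
  cell(1,1) c: {T0}  orig:{}
  cell(2,2) c: {T0}  orig:{}
  cell(0,1) cc: {A}
  cell(1,2) cc: {A}
  cell(0,2) ccc: {S}

S ∈ T[0,2] ⇒ YES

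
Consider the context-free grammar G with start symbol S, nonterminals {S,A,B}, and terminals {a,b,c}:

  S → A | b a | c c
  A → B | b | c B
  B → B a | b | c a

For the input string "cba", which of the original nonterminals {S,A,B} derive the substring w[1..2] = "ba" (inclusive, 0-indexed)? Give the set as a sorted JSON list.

Convert to CNF:
  S -> B T0 | T1 B | T1 T0 | T1 T1 | T2 T0 | b
  A -> B T0 | T1 B | T1 T0 | b
  B -> B T0 | T1 T0 | b
  T0 -> a
  T1 -> c
  T2 -> b

CYK fill, restricted to cells inside w[1..2]:
  cell(1,1) b: {A,B,S,T2}  orig:{A,B,S}
  cell(2,2) a: {T0}  orig:{}
  cell(1,2) ba: {A,B,S}

Original NTs in T[1,2] deriving "ba": ["A", "B", "S"]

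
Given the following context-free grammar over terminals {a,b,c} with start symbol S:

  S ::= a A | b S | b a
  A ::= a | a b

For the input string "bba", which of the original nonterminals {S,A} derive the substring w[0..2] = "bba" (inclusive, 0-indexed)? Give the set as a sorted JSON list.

Convert to CNF:
  S -> T0 A | T1 S | T1 T0
  A -> T0 T1 | a
  T0 -> a
  T1 -> b

Fill CYK table bottom-up (cells [i..j] with 0 ≤ i ≤ j ≤ 2 only):
  T[0,0] 'b' = {T1}  orig:{}
  T[1,1] 'b' = {T1}  orig:{}
  T[2,2] 'a' = {A,T0}  orig:{A}
  T[0,1] 'bb' = ∅
  T[1,2] 'ba' = {S}
  T[0,2] 'bba' = {S}

Original NTs in T[0,2] deriving "bba": ["S"]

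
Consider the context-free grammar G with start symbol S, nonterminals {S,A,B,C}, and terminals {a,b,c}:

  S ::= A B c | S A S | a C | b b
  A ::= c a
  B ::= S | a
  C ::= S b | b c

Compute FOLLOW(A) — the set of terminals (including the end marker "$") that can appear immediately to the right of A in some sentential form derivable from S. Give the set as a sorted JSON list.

FIRST iteration:
round 1:
  A via A→c a: +{c}
  B via B→a: +{a}
  C via C→b c: +{b}
  S via S→A B c: +{c}
  S via S→a C: +{a}
  S via S→b b: +{b}
  S: {a,b,c}  A: {c}  B: {a}  C: {b}
round 2:
  B via B→S: +{b,c}
  C via C→S b: +{a,c}
  S: {a,b,c}  A: {c}  B: {a,b,c}  C: {a,b,c}
round 3: — fixpoint
  S: {a,b,c}  A: {c}  B: {a,b,c}  C: {a,b,c}

FOLLOW iteration:
seed FOLLOW(S) with $
pass 1:
  C→S b: FOLLOW(S) ⊇ FIRST(b) = {b}; new: +{b}
  S→A B c: FOLLOW(A) ⊇ FIRST(B) = {a,b,c}; new: +{a,b,c}
  S→A B c: FOLLOW(B) ⊇ FIRST(c) = {c}; new: +{c}
  S→S A S: FOLLOW(S) ⊇ FIRST(A) = {c}; new: +{c}
  S→a C: FOLLOW(C) ⊇ FOLLOW(S) ⊇ {$,b,c}; new: +{$,b,c}
  FOLLOW(S)={$,b,c}  FOLLOW(A)={a,b,c}  FOLLOW(B)={c}  FOLLOW(C)={$,b,c}
pass 2: done
  FOLLOW(S)={$,b,c}  FOLLOW(A)={a,b,c}  FOLLOW(B)={c}  FOLLOW(C)={$,b,c}

FOLLOW(A) = ["a", "b", "c"]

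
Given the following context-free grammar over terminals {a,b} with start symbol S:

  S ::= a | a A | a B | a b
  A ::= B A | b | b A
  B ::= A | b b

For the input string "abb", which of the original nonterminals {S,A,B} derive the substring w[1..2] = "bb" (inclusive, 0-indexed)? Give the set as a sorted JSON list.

CNF form of G:
  S -> T1 A | T1 B | T1 T0 | a
  A -> B A | T0 A | b
  B -> B A | T0 A | T0 T0 | b
  T0 -> b
  T1 -> a

CYK fill — only the sub-triangle for w[1..2]:
  T[1,1] 'b' = {A,B,T0}  orig:{A,B}
  T[2,2] 'b' = {A,B,T0}  orig:{A,B}
  T[1,2] 'bb' = {A,B}

Original NTs in T[1,2] deriving "bb": ["A", "B"]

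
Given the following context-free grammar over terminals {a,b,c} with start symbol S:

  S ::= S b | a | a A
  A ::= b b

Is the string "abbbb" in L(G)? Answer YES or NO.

CNF form of G:
  S -> S T0 | T1 A | a
  A -> T0 T0
  T0 -> b
  T1 -> a

CYK table (by increasing span):
  T[0,0] 'a' = {S,T1}  orig:{S}
  T[1,1] 'b' = {T0}  orig:{}
  T[2,2] 'b' = {T0}  orig:{}
  T[3,3] 'b' = {T0}  orig:{}
  T[4,4] 'b' = {T0}  orig:{}
  T[0,1] 'ab' = {S}
  T[1,2] 'bb' = {A}
  T[2,3] 'bb' = {A}
  T[3,4] 'bb' = {A}
  T[0,2] 'abb' = {S}
  T[1,3] 'bbb' = ∅
  T[2,4] 'bbb' = ∅
  T[0,3] 'abbb' = {S}
  T[1,4] 'bbbb' = ∅
  T[0,4] 'abbbb' = {S}

S ∈ T[0,4] ⇒ YES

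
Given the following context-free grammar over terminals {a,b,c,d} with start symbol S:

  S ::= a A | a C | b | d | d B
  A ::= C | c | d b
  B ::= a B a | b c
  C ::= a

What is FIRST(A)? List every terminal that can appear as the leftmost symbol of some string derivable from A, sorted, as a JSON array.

FIRST iteration:
pass 1:
  A via A→c: +{c}
  A via A→d b: +{d}
  B via B→a B a: +{a}
  B via B→b c: +{b}
  C via C→a: +{a}
  S via S→a A: +{a}
  S via S→b: +{b}
  S via S→d: +{d}
  FIRST[S]={a,b,d}  FIRST[A]={c,d}  FIRST[B]={a,b}  FIRST[C]={a}
pass 2:
  A via A→C: +{a}
  FIRST[S]={a,b,d}  FIRST[A]={a,c,d}  FIRST[B]={a,b}  FIRST[C]={a}
pass 3: (stable)
  FIRST[S]={a,b,d}  FIRST[A]={a,c,d}  FIRST[B]={a,b}  FIRST[C]={a}

FIRST(A) = ["a", "c", "d"]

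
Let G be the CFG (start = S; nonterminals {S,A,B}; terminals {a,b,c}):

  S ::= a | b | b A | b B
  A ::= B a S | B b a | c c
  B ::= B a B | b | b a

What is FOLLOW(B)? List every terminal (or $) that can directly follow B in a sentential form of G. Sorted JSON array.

FIRST sets, iterate to fixpoint:
iter 1:
  A via A→c c: +{c}
  B via B→b: +{b}
  S via S→a: +{a}
  S via S→b: +{b}
  FIRST[S]={a,b}  FIRST[A]={c}  FIRST[B]={b}
iter 2:
  A via A→B a S: +{b}
  FIRST[S]={a,b}  FIRST[A]={b,c}  FIRST[B]={b}
iter 3: done
  FIRST[S]={a,b}  FIRST[A]={b,c}  FIRST[B]={b}

Compute FOLLOW by fixpoint:
FOLLOW(S) := {$}
round 1:
  A→B a S: FOLLOW(B) ⊇ FIRST(a) = {a}; new: +{a}
  A→B b a: FOLLOW(B) ⊇ FIRST(b) = {b}; new: +{b}
  S→b A: FOLLOW(A) ⊇ FOLLOW(S) ⊇ {$}; new: +{$}
  S→b B: FOLLOW(B) ⊇ FOLLOW(S) ⊇ {$}; new: +{$}
  FOLLOW(S)={$}  FOLLOW(A)={$}  FOLLOW(B)={$,a,b}
round 2: — fixpoint
  FOLLOW(S)={$}  FOLLOW(A)={$}  FOLLOW(B)={$,a,b}

FOLLOW(B) = ["$", "a", "b"]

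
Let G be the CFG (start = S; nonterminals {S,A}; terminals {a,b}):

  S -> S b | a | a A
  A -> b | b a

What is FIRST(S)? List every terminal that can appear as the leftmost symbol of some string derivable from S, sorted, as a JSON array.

FIRST sets, iterate to fixpoint:
pass 1:
  A via A→b: +{b}
  S via S→a: +{a}
  S: {a}  A: {b}
pass 2: (no change)
  S: {a}  A: {b}

FIRST(S) = ["a"]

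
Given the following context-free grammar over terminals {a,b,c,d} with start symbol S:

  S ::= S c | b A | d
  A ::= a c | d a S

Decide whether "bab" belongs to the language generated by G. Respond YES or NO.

Convert to CNF:
  S -> S T1 | T3 A | d
  A -> T0 T1 | T2 X4
  T0 -> a
  T1 -> c
  T2 -> d
  T3 -> b
  X4 -> T0 S

CYK fill:
  cell(0,0) b: {T3}  orig:{}
  cell(1,1) a: {T0}  orig:{}
  cell(2,2) b: {T3}  orig:{}
  cell(0,1) ba: ∅
  cell(1,2) ab: ∅
  cell(0,2) bab: ∅

S ∉ T[0,2] ⇒ NO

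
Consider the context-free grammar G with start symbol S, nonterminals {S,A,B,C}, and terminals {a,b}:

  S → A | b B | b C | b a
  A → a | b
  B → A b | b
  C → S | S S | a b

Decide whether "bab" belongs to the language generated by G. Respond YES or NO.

Convert to CNF:
  S -> T0 B | T0 C | T0 T1 | a | b
  A -> a | b
  B -> A T0 | b
  C -> S S | T0 B | T0 C | T0 T1 | T1 T0 | a | b
  T0 -> b
  T1 -> a

CYK fill:
  [0..0]={A,B,C,S,T0}  "b"  orig:{A,B,C,S}
  [1..1]={A,C,S,T1}  "a"  orig:{A,C,S}
  [2..2]={A,B,C,S,T0}  "b"  orig:{A,B,C,S}
  [0..1]={C,S}  "ba"
  [1..2]={B,C}  "ab"
  [0..2]={C,S}  "bab"

S ∈ T[0,2] ⇒ YES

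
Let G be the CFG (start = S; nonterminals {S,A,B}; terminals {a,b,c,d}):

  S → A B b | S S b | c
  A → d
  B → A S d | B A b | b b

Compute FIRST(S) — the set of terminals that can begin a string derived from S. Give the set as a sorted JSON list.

FIRST sets, iterate to fixpoint:
[1]
  A via A→d: +{d}
  B via B→A S d: +{d}
  B via B→b b: +{b}
  S via S→A B b: +{d}
  S via S→c: +{c}
  S: {c,d}  A: {d}  B: {b,d}
[2] (no change)
  S: {c,d}  A: {d}  B: {b,d}

FIRST(S) = ["c", "d"]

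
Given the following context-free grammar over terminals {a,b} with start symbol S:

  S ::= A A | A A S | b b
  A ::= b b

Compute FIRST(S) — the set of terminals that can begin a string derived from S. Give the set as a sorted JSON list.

FIRST sets, iterate to fixpoint:
iter 1:
  A via A→b b: +{b}
  S via S→A A: +{b}
  FIRST(S)={b}  FIRST(A)={b}
iter 2: — fixpoint
  FIRST(S)={b}  FIRST(A)={b}

FIRST(S) = ["b"]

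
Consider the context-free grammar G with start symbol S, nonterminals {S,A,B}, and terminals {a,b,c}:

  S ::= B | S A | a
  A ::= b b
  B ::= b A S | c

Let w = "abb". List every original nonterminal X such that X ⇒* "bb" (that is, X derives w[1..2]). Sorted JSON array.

Convert to CNF:
  S -> S A | T0 X2 | a | c
  A -> T0 T0
  B -> T0 X1 | c
  T0 -> b
  X1 -> A S
  X2 -> A S

CYK table (by increasing span), restricted to cells inside w[1..2]:
  T[1,1] 'b' = {T0}  orig:{}
  T[2,2] 'b' = {T0}  orig:{}
  T[1,2] 'bb' = {A}

Original NTs in T[1,2] deriving "bb": ["A"]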